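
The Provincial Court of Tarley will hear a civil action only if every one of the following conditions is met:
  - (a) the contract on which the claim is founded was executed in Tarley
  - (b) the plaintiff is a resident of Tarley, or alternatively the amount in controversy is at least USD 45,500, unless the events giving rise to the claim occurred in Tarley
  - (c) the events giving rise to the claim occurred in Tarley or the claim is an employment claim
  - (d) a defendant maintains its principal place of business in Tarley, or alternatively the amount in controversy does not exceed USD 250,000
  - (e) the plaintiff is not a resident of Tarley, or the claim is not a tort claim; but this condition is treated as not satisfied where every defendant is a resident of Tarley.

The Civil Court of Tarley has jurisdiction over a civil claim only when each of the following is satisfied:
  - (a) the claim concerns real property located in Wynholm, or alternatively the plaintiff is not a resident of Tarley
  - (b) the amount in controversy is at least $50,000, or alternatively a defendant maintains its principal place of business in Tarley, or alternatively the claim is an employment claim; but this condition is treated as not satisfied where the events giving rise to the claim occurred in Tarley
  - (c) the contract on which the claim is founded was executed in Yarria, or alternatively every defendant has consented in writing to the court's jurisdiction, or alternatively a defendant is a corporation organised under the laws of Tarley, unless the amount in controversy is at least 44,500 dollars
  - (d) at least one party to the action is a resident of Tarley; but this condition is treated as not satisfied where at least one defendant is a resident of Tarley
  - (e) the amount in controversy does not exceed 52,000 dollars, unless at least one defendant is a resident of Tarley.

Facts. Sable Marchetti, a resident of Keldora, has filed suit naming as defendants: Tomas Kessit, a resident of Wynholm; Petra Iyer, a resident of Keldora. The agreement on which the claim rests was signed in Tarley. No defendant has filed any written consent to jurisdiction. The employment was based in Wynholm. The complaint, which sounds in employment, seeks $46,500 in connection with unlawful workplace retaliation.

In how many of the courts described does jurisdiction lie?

The Provincial Court of Tarley:
  (a) The contract was executed in Tarley. Met.
  (b) The amount in controversy is USD 46,500, which meets the 45,500 dollars floor, so this disjunct is met. Condition met.
  (c) The claim is an employment claim, so one alternative holds. Met.
  (d) The amount in controversy is $46,500, within the USD 250,000 ceiling, so this disjunct is met. Satisfied.
  (e) The plaintiff resides in Keldora, which is not Tarley — that alternative is enough. And the carve-out is inapplicable — the defendants reside as follows — Tomas Kessit in Wynholm, Petra Iyer in Keldora — not all in Tarley. Met.
  → The court has jurisdiction.
The Civil Court of Tarley:
  (a) The plaintiff resides in Keldora, which is not Tarley, so one alternative holds. Met.
  (b) The claim is an employment claim, so this disjunct is met. And the carve-out is inapplicable — the operative events occurred in Wynholm, not Tarley. Satisfied.
  (c) The contract was executed in Tarley, not Yarria; no such written consent has been filed; no defendant is a corporation — no alternative holds. However, the amount in controversy is USD 46,500, which meets the 44,500 dollars floor, so the 'unless' proviso supplies this condition. Met.
  (d) No party resides in Tarley. Not satisfied.
  (e) The amount in controversy is 46,500 dollars, within the USD 52,000 ceiling. Met.
  → Not every requirement is met — no jurisdiction.
Courts with jurisdiction: the Provincial Court of Tarley — 1 in total.

1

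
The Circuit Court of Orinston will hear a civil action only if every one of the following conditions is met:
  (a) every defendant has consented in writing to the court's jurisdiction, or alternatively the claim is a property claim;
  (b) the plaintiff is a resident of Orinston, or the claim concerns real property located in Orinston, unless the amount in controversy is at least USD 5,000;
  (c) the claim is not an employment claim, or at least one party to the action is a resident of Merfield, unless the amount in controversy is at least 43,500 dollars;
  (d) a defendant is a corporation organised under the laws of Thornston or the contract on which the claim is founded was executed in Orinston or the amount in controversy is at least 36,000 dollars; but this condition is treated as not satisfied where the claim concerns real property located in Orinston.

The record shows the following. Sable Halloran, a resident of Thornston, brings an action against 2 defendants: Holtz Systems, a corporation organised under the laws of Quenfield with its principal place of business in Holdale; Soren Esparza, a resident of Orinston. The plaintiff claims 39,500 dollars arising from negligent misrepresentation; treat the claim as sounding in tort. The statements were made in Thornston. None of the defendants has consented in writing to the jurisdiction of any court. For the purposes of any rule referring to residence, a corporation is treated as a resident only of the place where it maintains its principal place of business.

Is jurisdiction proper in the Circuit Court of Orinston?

The Circuit Court of Orinston:
  (a) No such written consent has been filed; the claim is a tort claim, not a property claim — none of the alternatives is met. Fails.
  (b) The plaintiff resides in Thornston, not Orinston; the claim does not concern real property — every alternative fails. The proviso rescues it, though: the amount in controversy is 39,500 dollars, which meets the USD 5,000 floor. Satisfied.
  (c) The claim is a tort claim, not an employment claim, so one alternative holds. Condition met.
  (d) The amount in controversy is $39,500, which meets the $36,000 floor, so this disjunct is met. The carve-out does not apply: the claim does not concern real property. Condition met.
  → At least one condition fails; no jurisdiction.

No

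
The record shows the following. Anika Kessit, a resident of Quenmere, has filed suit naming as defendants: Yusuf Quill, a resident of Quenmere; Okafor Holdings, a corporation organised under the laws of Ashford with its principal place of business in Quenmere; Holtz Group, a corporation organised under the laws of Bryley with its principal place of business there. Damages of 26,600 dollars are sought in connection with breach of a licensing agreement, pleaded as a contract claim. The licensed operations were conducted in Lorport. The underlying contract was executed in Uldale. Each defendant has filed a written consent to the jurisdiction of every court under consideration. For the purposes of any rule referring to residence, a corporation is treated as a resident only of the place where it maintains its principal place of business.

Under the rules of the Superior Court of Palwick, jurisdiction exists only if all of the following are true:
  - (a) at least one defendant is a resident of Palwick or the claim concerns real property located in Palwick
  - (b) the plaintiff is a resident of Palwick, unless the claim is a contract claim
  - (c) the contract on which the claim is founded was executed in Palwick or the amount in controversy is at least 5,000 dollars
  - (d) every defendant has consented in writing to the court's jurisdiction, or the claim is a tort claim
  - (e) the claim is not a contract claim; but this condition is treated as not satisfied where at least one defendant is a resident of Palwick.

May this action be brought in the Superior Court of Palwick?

No

The Superior Court of Palwick:
  (a) No defendant resides in Palwick (they reside in Quenmere, Quenmere, Bryley); the claim does not concern real property — every alternative fails. Fails.
  (b) The plaintiff resides in Quenmere, not Palwick. But the claim is a contract claim, and the 'unless' clause therefore excuses the requirement. Condition met.
  (c) The amount in controversy is USD 26,600, which meets the $5,000 floor, which satisfies one of the alternatives. Met.
  (d) Every defendant has filed written consent, so one alternative holds. Met.
  (e) The claim is a contract claim. Fails.
  → The court lacks jurisdiction.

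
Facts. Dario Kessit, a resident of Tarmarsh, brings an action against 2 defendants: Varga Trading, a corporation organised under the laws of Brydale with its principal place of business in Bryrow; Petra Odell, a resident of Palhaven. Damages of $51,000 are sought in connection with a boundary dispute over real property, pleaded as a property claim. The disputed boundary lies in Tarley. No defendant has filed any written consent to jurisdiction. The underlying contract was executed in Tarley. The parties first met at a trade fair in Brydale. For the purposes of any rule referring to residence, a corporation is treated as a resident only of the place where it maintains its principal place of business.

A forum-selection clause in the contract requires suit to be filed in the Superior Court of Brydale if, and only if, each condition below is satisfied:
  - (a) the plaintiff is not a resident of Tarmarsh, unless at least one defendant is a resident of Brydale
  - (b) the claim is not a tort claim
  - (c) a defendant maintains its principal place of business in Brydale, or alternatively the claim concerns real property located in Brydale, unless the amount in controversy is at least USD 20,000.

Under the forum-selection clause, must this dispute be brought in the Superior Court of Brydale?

The Superior Court of Brydale:
  (a) The plaintiff resides in Tarmarsh. And no defendant resides in Brydale (they reside in Bryrow, Palhaven), so the proviso does not save it. Not satisfied.
  (b) The claim is a property claim, not a tort claim. Condition met.
  (c) The corporate defendant(s) have their principal place of business in Bryrow, not Brydale; the property lies in Tarley, not Brydale — no alternative holds. But the amount in controversy is 51,000 dollars, which meets the 20,000 dollars floor, and the 'unless' clause therefore excuses the requirement. Met.
  → Forum clause is not triggered.

No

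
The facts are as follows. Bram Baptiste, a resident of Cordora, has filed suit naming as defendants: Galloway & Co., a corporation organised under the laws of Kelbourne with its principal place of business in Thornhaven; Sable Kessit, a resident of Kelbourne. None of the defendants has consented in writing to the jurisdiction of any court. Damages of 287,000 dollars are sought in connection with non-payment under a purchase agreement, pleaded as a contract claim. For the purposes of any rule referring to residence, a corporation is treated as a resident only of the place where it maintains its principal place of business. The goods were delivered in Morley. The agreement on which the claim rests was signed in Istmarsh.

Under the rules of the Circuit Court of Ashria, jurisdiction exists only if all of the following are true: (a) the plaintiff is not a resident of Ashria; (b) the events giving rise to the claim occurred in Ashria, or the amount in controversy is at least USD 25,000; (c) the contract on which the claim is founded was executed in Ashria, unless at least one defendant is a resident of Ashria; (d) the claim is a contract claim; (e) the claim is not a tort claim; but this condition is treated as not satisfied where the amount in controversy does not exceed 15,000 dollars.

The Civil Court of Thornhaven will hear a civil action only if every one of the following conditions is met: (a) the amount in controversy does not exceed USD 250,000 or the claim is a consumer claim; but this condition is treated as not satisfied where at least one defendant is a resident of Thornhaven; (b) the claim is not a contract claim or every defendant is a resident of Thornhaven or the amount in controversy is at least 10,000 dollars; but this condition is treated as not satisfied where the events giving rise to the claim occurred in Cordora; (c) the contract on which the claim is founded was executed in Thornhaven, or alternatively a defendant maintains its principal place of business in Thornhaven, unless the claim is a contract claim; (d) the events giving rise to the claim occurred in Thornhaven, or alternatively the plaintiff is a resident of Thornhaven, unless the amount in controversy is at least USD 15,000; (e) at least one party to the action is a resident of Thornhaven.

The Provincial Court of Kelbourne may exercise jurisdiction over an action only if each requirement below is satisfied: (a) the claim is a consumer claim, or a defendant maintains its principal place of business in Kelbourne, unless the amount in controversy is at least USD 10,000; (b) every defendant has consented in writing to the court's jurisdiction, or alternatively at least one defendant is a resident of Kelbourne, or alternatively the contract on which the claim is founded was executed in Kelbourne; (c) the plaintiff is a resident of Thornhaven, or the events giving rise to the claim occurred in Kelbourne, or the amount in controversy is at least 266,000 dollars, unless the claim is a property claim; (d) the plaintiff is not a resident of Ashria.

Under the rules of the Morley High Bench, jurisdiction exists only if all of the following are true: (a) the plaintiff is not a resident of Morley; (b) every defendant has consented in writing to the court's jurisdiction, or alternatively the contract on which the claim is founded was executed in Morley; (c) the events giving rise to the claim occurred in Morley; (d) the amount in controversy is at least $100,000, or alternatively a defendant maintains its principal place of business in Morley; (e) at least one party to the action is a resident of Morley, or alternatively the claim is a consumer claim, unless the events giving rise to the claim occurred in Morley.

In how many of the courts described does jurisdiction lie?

1

The Circuit Court of Ashria:
  (a) The plaintiff resides in Cordora, which is not Ashria. Met.
  (b) The amount in controversy is USD 287,000, which meets the 25,000 dollars floor, so one alternative holds. Condition met.
  (c) The contract was executed in Istmarsh, not Ashria. And no defendant resides in Ashria (they reside in Thornhaven, Kelbourne), so the proviso does not save it. Not satisfied.
  (d) The claim is a contract claim. Satisfied.
  (e) The claim is a contract claim, not a tort claim. And the carve-out is inapplicable — the amount in controversy is USD 287,000, above the 15,000 dollars ceiling. Met.
  → No jurisdiction.
The Civil Court of Thornhaven:
  (a) The amount in controversy is USD 287,000, above the 250,000 dollars ceiling; the claim is a contract claim, not a consumer claim — no alternative holds. Fails.
  (b) The amount in controversy is USD 287,000, which meets the USD 10,000 floor, so one alternative holds. And the carve-out is inapplicable — the operative events occurred in Morley, not Cordora. Condition met.
  (c) Galloway & Co. has its principal place of business in Thornhaven, so one alternative holds. Satisfied.
  (d) The operative events occurred in Morley, not Thornhaven; the plaintiff resides in Cordora, not Thornhaven — every alternative fails. However, the amount in controversy is USD 287,000, which meets the $15,000 floor, so the 'unless' proviso supplies this condition. Met.
  (e) Galloway & Co. resides in Thornhaven. Met.
  → Not every requirement is met — no jurisdiction.
The Provincial Court of Kelbourne:
  (a) The claim is a contract claim, not a consumer claim; the corporate defendant(s) have their principal place of business in Thornhaven, not Kelbourne — every alternative fails. But the amount in controversy is USD 287,000, which meets the 10,000 dollars floor, and the 'unless' clause therefore excuses the requirement. Met.
  (b) Sable Kessit resides in Kelbourne, which satisfies one of the alternatives. Met.
  (c) The amount in controversy is 287,000 dollars, which meets the $266,000 floor — that alternative is enough. Condition met.
  (d) The plaintiff resides in Cordora, which is not Ashria. Satisfied.
  → Every requirement is satisfied — jurisdiction.
The Morley High Bench:
  (a) The plaintiff resides in Cordora, which is not Morley. Satisfied.
  (b) No such written consent has been filed; the contract was executed in Istmarsh, not Morley — none of the alternatives is met. Not satisfied.
  (c) The operative events occurred in Morley. Met.
  (d) The amount in controversy is $287,000, which meets the 100,000 dollars floor, so this disjunct is met. Satisfied.
  (e) No party resides in Morley; the claim is a contract claim, not a consumer claim — none of the alternatives is met. However, the operative events occurred in Morley, so the 'unless' proviso supplies this condition. Condition met.
  → Not every requirement is met — no jurisdiction.
Courts with jurisdiction: the Provincial Court of Kelbourne — 1 in total.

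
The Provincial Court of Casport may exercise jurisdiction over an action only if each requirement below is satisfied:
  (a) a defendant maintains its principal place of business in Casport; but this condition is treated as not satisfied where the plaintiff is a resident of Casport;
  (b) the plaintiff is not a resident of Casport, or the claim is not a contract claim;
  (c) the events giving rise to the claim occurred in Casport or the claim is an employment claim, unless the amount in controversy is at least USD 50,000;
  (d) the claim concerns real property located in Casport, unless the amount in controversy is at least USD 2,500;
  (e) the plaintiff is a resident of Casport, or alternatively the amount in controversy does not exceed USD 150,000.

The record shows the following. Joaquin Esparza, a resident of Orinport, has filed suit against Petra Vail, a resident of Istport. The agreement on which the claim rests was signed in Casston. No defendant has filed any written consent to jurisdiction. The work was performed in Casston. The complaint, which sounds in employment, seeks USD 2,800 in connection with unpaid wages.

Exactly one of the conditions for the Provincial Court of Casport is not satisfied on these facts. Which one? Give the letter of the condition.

(a)

The Provincial Court of Casport:
  (a) No defendant is a corporation. Condition not met.
  (b) The plaintiff resides in Orinport, which is not Casport — that alternative is enough. Met.
  (c) The claim is an employment claim, so one alternative holds. Met.
  (d) The claim does not concern real property. The proviso rescues it, though: the amount in controversy is $2,800, which meets the USD 2,500 floor. Condition met.
  (e) The amount in controversy is USD 2,800, within the USD 150,000 ceiling, so this disjunct is met. Satisfied.
Only condition (a) fails.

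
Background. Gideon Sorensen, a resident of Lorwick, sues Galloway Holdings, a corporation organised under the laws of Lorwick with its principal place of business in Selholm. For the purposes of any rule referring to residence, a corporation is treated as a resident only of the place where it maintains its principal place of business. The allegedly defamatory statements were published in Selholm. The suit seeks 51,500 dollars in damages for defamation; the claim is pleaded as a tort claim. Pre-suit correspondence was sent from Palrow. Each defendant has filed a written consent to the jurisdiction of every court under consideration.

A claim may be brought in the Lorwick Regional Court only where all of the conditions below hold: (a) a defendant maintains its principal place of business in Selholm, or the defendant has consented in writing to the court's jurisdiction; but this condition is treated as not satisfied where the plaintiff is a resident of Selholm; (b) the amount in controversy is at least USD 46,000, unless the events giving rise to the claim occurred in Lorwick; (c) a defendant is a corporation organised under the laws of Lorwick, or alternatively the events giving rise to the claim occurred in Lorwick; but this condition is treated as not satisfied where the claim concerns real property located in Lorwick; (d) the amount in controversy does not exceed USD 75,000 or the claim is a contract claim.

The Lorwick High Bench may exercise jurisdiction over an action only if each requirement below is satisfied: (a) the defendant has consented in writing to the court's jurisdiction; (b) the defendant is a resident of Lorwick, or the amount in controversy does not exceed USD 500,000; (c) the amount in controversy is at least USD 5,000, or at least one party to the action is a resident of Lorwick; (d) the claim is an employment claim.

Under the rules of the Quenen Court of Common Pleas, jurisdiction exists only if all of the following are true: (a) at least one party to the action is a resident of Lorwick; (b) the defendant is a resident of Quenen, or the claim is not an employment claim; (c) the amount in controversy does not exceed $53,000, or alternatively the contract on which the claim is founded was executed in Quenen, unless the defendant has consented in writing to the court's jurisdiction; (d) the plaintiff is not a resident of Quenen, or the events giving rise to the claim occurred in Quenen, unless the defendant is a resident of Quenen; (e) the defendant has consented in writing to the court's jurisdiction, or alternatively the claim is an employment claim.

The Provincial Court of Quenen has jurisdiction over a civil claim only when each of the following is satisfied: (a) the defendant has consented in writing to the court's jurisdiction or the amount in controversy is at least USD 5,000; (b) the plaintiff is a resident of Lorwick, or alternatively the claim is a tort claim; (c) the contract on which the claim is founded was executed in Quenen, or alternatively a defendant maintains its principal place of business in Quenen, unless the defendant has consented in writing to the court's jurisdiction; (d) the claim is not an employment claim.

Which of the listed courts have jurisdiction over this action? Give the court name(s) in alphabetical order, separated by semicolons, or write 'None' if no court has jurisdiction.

The Lorwick Regional Court:
  (a) Galloway Holdings has its principal place of business in Selholm, which satisfies one of the alternatives. The exception is not triggered, since the plaintiff resides in Lorwick, not Selholm. Condition met.
  (b) The amount in controversy is $51,500, which meets the 46,000 dollars floor. Satisfied.
  (c) Galloway Holdings is organised under the laws of Lorwick, so one alternative holds. The carve-out does not apply: the claim does not concern real property. Condition met.
  (d) The amount in controversy is USD 51,500, within the USD 75,000 ceiling, so this disjunct is met. Met.
  → All conditions met; jurisdiction exists.
The Lorwick High Bench:
  (a) Every defendant has filed written consent. Satisfied.
  (b) The amount in controversy is 51,500 dollars, within the USD 500,000 ceiling — that alternative is enough. Condition met.
  (c) The amount in controversy is USD 51,500, which meets the USD 5,000 floor, which satisfies one of the alternatives. Satisfied.
  (d) The claim is a tort claim, not an employment claim. Not met.
  → Not every requirement is met — no jurisdiction.
The Quenen Court of Common Pleas:
  (a) Gideon Sorensen resides in Lorwick. Condition met.
  (b) The claim is a tort claim, not an employment claim, which satisfies one of the alternatives. Met.
  (c) The amount in controversy is $51,500, within the USD 53,000 ceiling, so this disjunct is met. Satisfied.
  (d) The plaintiff resides in Lorwick, which is not Quenen — that alternative is enough. Satisfied.
  (e) Every defendant has filed written consent — that alternative is enough. Met.
  → Every requirement is satisfied — jurisdiction.
The Provincial Court of Quenen:
  (a) Every defendant has filed written consent, so this disjunct is met. Satisfied.
  (b) The plaintiff resides in Lorwick, which satisfies one of the alternatives. Condition met.
  (c) No contract (and hence no place of execution) is alleged; the corporate defendant(s) have their principal place of business in Selholm, not Quenen — no alternative holds. However, every defendant has filed written consent, so the 'unless' proviso supplies this condition. Satisfied.
  (d) The claim is a tort claim, not an employment claim. Met.
  → The court has jurisdiction.

the Lorwick Regional Court; the Provincial Court of Quenen; the Quenen Court of Common Pleas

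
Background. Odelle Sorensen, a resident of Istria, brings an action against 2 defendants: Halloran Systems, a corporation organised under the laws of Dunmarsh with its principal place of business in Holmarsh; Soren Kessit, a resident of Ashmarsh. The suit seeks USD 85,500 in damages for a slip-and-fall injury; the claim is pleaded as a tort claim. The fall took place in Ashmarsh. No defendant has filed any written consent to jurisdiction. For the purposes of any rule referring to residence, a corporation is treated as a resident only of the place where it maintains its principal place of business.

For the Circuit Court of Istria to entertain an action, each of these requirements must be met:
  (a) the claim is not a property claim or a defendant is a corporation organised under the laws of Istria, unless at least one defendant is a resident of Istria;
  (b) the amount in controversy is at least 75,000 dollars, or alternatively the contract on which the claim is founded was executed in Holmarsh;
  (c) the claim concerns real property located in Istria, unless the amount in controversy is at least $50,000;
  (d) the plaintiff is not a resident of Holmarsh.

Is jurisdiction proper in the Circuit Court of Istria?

Yes

The Circuit Court of Istria:
  (a) The claim is a tort claim, not a property claim — that alternative is enough. Condition met.
  (b) The amount in controversy is $85,500, which meets the 75,000 dollars floor, which satisfies one of the alternatives. Met.
  (c) The claim does not concern real property. But the amount in controversy is USD 85,500, which meets the 50,000 dollars floor, and the 'unless' clause therefore excuses the requirement. Satisfied.
  (d) The plaintiff resides in Istria, which is not Holmarsh. Met.
  → The court has jurisdiction.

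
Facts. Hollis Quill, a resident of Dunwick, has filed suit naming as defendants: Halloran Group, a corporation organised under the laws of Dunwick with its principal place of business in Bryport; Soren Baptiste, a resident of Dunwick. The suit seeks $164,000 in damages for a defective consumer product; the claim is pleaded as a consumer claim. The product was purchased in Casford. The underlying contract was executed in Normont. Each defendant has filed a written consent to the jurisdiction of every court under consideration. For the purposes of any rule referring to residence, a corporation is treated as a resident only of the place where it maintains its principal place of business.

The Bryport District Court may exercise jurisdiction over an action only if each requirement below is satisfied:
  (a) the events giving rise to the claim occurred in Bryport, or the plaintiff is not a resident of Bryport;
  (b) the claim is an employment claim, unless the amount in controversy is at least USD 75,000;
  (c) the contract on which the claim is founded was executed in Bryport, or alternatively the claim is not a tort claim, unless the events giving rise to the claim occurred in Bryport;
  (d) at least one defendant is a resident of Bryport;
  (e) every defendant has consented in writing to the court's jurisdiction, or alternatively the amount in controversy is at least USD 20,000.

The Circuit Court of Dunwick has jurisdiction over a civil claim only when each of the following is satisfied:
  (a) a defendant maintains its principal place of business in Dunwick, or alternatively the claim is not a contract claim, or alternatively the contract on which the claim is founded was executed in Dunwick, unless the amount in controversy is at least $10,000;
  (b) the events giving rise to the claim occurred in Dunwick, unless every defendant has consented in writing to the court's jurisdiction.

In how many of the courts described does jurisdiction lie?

The Bryport District Court:
  (a) The plaintiff resides in Dunwick, which is not Bryport — that alternative is enough. Satisfied.
  (b) The claim is a consumer claim, not an employment claim. However, the amount in controversy is $164,000, which meets the 75,000 dollars floor, so the 'unless' proviso supplies this condition. Condition met.
  (c) The claim is a consumer claim, not a tort claim, so one alternative holds. Met.
  (d) Halloran Group resides in Bryport. Condition met.
  (e) Every defendant has filed written consent, so this disjunct is met. Met.
  → The court has jurisdiction.
The Circuit Court of Dunwick:
  (a) The claim is a consumer claim, not a contract claim, which satisfies one of the alternatives. Condition met.
  (b) The operative events occurred in Casford, not Dunwick. However, every defendant has filed written consent, so the 'unless' proviso supplies this condition. Met.
  → Every requirement is satisfied — jurisdiction.
Courts with jurisdiction: the Bryport District Court, the Circuit Court of Dunwick — 2 in total.

2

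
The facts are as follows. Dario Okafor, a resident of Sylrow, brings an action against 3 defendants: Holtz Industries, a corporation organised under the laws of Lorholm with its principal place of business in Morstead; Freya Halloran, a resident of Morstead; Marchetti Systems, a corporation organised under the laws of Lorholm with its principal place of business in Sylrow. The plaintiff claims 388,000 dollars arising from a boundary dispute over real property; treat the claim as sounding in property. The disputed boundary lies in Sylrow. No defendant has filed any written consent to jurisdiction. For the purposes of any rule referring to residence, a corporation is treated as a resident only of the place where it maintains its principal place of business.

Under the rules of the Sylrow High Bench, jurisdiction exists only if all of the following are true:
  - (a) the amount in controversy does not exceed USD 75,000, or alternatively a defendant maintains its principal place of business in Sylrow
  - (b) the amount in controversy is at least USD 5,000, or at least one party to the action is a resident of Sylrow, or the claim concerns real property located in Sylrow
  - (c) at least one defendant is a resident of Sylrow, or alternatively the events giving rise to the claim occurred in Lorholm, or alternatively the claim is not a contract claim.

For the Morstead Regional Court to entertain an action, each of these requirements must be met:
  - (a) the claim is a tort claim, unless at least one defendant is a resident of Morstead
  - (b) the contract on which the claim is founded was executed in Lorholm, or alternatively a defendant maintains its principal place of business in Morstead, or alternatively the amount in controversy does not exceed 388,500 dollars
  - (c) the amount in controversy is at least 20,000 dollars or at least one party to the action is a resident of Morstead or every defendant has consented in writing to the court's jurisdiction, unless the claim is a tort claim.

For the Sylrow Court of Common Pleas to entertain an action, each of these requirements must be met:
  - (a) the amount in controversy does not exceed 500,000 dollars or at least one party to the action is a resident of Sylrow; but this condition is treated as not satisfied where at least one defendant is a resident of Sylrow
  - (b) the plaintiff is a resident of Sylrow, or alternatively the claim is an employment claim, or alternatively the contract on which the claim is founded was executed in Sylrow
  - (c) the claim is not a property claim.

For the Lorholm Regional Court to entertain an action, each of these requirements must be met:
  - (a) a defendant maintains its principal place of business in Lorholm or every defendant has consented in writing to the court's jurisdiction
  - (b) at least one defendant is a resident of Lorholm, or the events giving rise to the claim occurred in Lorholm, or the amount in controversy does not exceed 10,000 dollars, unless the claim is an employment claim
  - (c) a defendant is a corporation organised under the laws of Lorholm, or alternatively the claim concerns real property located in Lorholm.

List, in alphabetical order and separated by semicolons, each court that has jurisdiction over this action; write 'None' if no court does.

The Sylrow High Bench:
  (a) Marchetti Systems has its principal place of business in Sylrow — that alternative is enough. Condition met.
  (b) The amount in controversy is 388,000 dollars, which meets the USD 5,000 floor, so this disjunct is met. Condition met.
  (c) Marchetti Systems resides in Sylrow, so this disjunct is met. Satisfied.
  → All conditions met; jurisdiction exists.
The Morstead Regional Court:
  (a) The claim is a property claim, not a tort claim. But Holtz Industries resides in Morstead, and the 'unless' clause therefore excuses the requirement. Condition met.
  (b) Holtz Industries has its principal place of business in Morstead, which satisfies one of the alternatives. Met.
  (c) The amount in controversy is USD 388,000, which meets the USD 20,000 floor, so one alternative holds. Condition met.
  → Every requirement is satisfied — jurisdiction.
The Sylrow Court of Common Pleas:
  (a) The amount in controversy is USD 388,000, within the 500,000 dollars ceiling, which satisfies one of the alternatives. But the carve-out bites: Marchetti Systems resides in Sylrow. Not met.
  (b) The plaintiff resides in Sylrow — that alternative is enough. Condition met.
  (c) The claim is a property claim. Not satisfied.
  → Not every requirement is met — no jurisdiction.
The Lorholm Regional Court:
  (a) The corporate defendant(s) have their principal place of business in Morstead, Sylrow, not Lorholm; no such written consent has been filed — every alternative fails. Not met.
  (b) No defendant resides in Lorholm (they reside in Morstead, Morstead, Sylrow); the operative events occurred in Sylrow, not Lorholm; the amount in controversy is 388,000 dollars, above the $10,000 ceiling — none of the alternatives is met. Nor does the 'unless' clause help: the claim is a property claim, not an employment claim. Not satisfied.
  (c) Holtz Industries is organised under the laws of Lorholm, which satisfies one of the alternatives. Condition met.
  → No jurisdiction.

the Morstead Regional Court; the Sylrow High Bench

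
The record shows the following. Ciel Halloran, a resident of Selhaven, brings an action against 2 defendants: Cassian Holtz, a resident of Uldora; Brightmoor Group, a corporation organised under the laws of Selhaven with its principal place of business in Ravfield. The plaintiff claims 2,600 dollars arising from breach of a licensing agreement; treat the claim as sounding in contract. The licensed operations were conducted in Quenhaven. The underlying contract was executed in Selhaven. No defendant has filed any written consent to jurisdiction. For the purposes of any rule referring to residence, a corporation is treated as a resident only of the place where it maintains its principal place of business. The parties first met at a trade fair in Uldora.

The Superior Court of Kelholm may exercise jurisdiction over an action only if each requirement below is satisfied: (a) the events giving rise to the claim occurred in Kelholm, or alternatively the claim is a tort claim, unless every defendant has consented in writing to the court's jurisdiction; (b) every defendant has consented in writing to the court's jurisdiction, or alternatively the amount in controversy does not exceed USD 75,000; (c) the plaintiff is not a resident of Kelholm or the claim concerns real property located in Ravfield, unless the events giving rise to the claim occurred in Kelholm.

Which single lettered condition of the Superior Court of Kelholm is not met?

The Superior Court of Kelholm:
  (a) The operative events occurred in Quenhaven, not Kelholm; the claim is a contract claim, not a tort claim — no alternative holds. And no such written consent has been filed, so the proviso does not save it. Not met.
  (b) The amount in controversy is 2,600 dollars, within the 75,000 dollars ceiling, so this disjunct is met. Condition met.
  (c) The plaintiff resides in Selhaven, which is not Kelholm — that alternative is enough. Condition met.
Only condition (a) fails.

(a)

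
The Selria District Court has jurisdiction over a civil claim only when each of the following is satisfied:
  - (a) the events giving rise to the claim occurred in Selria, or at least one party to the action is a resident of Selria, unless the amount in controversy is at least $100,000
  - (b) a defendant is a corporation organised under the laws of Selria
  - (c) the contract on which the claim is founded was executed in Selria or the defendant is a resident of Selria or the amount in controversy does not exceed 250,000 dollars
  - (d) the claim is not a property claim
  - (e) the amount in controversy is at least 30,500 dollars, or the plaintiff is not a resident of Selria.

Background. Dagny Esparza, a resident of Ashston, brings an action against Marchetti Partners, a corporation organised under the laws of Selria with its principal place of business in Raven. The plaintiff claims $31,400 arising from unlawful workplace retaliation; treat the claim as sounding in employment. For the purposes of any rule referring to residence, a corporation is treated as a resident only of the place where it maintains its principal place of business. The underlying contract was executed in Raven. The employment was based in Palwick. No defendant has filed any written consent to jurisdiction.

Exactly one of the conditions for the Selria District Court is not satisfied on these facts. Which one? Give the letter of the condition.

The Selria District Court:
  (a) The operative events occurred in Palwick, not Selria; no party resides in Selria — no alternative holds. Nor does the 'unless' clause help: the amount in controversy is USD 31,400, below the USD 100,000 floor. Condition not met.
  (b) Marchetti Partners is organised under the laws of Selria. Met.
  (c) The amount in controversy is 31,400 dollars, within the 250,000 dollars ceiling, so one alternative holds. Satisfied.
  (d) The claim is an employment claim, not a property claim. Satisfied.
  (e) The amount in controversy is $31,400, which meets the $30,500 floor, which satisfies one of the alternatives. Condition met.
Only condition (a) fails.

(a)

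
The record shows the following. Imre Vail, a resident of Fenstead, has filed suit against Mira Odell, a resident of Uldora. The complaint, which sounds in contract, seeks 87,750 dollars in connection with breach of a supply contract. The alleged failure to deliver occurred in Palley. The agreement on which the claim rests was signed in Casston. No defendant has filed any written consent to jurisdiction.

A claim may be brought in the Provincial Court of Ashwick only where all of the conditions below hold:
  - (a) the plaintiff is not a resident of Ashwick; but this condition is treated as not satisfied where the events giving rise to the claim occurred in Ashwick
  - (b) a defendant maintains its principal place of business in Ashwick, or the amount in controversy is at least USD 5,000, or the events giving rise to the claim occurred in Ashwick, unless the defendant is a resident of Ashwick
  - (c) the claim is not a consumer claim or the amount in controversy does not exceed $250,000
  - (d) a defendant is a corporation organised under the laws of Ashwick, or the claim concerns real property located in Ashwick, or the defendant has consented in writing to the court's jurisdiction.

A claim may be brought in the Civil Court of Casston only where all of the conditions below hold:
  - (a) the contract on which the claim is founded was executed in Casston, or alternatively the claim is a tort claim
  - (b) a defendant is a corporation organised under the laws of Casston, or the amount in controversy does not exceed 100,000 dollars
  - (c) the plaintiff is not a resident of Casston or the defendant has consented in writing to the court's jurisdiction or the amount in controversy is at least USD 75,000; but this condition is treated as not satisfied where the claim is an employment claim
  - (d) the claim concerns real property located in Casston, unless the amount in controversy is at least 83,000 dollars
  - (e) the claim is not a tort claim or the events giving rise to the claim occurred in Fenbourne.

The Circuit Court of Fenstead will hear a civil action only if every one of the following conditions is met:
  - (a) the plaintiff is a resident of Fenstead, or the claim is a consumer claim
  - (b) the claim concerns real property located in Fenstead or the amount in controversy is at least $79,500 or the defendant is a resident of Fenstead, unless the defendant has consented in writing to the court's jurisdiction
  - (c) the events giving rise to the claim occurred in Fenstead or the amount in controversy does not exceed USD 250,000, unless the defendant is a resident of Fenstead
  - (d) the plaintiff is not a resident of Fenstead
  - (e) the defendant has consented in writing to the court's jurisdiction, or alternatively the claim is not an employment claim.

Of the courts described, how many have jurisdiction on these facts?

The Provincial Court of Ashwick:
  (a) The plaintiff resides in Fenstead, which is not Ashwick. The exception is not triggered, since the operative events occurred in Palley, not Ashwick. Satisfied.
  (b) The amount in controversy is 87,750 dollars, which meets the USD 5,000 floor, which satisfies one of the alternatives. Condition met.
  (c) The claim is a contract claim, not a consumer claim, so this disjunct is met. Satisfied.
  (d) No defendant is a corporation; the claim does not concern real property; no such written consent has been filed — every alternative fails. Not satisfied.
  → The court lacks jurisdiction.
The Civil Court of Casston:
  (a) The contract was executed in Casston, which satisfies one of the alternatives. Condition met.
  (b) The amount in controversy is 87,750 dollars, within the USD 100,000 ceiling, which satisfies one of the alternatives. Satisfied.
  (c) The plaintiff resides in Fenstead, which is not Casston, so one alternative holds. The carve-out does not apply: the claim is a contract claim, not an employment claim. Satisfied.
  (d) The claim does not concern real property. But the amount in controversy is USD 87,750, which meets the USD 83,000 floor, and the 'unless' clause therefore excuses the requirement. Satisfied.
  (e) The claim is a contract claim, not a tort claim, which satisfies one of the alternatives. Met.
  → All conditions met; jurisdiction exists.
The Circuit Court of Fenstead:
  (a) The plaintiff resides in Fenstead, so one alternative holds. Met.
  (b) The amount in controversy is 87,750 dollars, which meets the $79,500 floor, so this disjunct is met. Met.
  (c) The amount in controversy is 87,750 dollars, within the $250,000 ceiling, so this disjunct is met. Condition met.
  (d) The plaintiff resides in Fenstead. Condition not met.
  (e) The claim is a contract claim, not an employment claim, so this disjunct is met. Condition met.
  → No jurisdiction.
Courts with jurisdiction: the Civil Court of Casston — 1 in total.

1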